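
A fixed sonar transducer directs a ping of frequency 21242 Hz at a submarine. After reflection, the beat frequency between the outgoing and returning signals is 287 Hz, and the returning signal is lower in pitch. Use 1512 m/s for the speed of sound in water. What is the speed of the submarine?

10.3 m/s

Double Doppler shift off a moving reflector: f₂ = f₀ · (v + u)/(v − u) (u > 0 toward emitter).
Returning signal is lower, so f₂ = f₀ − Δf = 21242 − 287 = 20955 Hz.
Rearranging, u = v · (f₂ − f₀)/(f₂ + f₀) = 1512 × -287/42197 ≈ -10.3 m/s.
So the submarine is moving at 10.3 m/s away from the emitter.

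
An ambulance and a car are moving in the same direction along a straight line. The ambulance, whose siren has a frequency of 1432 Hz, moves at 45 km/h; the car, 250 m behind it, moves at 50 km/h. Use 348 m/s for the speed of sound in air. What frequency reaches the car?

45 km/h = 12.5 m/s; 50 km/h = 13.89 m/s.
The car is behind, so the ambulance is moving away from it while the car is moving toward the ambulance.
Both move, so f' = f · (v + v_o)/(v + v_s).
f' = 1432 × (348 + 13.89)/(348 + 12.5) = 1432 × 361.89/360.5 ≈ 1438 Hz.

1438 Hz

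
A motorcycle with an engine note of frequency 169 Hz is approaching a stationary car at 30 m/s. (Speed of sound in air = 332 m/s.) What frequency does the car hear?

186 Hz

With the source moving toward a stationary observer, f' = f · v/(v − v_s).
f' = 169 × 332/(332 − 30) = 169 × 332/302 ≈ 186 Hz.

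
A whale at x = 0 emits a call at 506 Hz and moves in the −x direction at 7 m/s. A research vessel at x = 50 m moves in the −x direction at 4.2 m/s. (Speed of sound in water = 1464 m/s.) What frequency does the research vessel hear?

505 Hz

The observer lies on the +x side, so the source is heading away from the observer and the observer is heading toward the source.
With source receding and observer approaching, f' = f · (v + v_o)/(v + v_s).
f' = 506 × (1464 + 4.2)/(1464 + 7) = 506 × 1468.2/1471 ≈ 505 Hz.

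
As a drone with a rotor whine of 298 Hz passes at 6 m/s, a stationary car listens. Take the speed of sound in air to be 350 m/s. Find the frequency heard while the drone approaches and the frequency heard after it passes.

303 Hz approaching; 293 Hz receding

Approaching: f₁ = f · v/(v − v_s) = 298 × 350/344 ≈ 303 Hz.
Receding: f₂ = f · v/(v + v_s) = 298 × 350/356 ≈ 293 Hz.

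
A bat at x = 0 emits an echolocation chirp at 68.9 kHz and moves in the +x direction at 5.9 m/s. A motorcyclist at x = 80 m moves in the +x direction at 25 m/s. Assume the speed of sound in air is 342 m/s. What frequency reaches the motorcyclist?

65.0 kHz

The observer lies on the +x side, so the source is heading toward the observer and the observer is heading away from the source.
Both move, so f' = f · (v − v_o)/(v − v_s).
f' = 68.9 × (342 − 25)/(342 − 5.9) = 68.9 × 317/336.1 ≈ 65.0 kHz.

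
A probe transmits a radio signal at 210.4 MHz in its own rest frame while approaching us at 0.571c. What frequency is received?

402.6 MHz

Relativistic Doppler for frequency: f' = f₀ · √((1 + β)/(1 − β)).
f' = 210.4 × √(1.5710/0.4290) = 210.4 × 1.91364 ≈ 402.6 MHz.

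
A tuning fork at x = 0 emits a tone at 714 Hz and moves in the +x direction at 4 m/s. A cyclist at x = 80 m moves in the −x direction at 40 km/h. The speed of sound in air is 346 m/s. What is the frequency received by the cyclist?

746 Hz

40 km/h = 11.11 m/s.
The observer lies on the +x side, so the source is heading toward the observer and the observer is heading toward the source.
With source approaching and observer approaching, f' = f · (v + v_o)/(v − v_s).
f' = 714 × (346 + 11.11)/(346 − 4) = 714 × 357.11/342 ≈ 746 Hz.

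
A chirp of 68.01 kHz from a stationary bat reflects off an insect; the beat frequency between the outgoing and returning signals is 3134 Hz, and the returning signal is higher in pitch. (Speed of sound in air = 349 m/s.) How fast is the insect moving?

7.9 m/s

Double Doppler shift off a moving reflector: f₂ = f₀ · (v + u)/(v − u) (u > 0 toward emitter).
Returning signal is higher, so f₂ = f₀ + Δf = 68010 + 3134 = 71144 Hz.
Rearranging, u = v · (f₂ − f₀)/(f₂ + f₀) = 349 × 3134/139154 ≈ 7.9 m/s.
So the insect is moving at 7.9 m/s toward the emitter.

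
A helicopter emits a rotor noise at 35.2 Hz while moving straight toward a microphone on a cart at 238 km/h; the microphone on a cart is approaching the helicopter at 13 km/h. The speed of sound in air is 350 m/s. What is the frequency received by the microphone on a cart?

43.8 Hz

238 km/h = 66.11 m/s; 13 km/h = 3.611 m/s.
Both move, so f' = f · (v + v_o)/(v − v_s).
f' = 35.2 × (350 + 3.611)/(350 − 66.11) = 35.2 × 353.61/283.89 ≈ 43.8 Hz.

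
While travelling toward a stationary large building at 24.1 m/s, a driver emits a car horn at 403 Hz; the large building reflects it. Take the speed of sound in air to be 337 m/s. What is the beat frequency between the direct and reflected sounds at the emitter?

62 Hz

The large building receives the sound from a moving source: f₁ = f₀ · v/(v − v_e) = 403 × 337/312.9 ≈ 434.0 Hz.
On the return leg the driver is a moving observer: f₂ = f₁ · (v + v_e)/v = 434.0 × 361.1/337 ≈ 465.1 Hz.
Beat against the emitted tone: |f₂ − f₀| = 2v_e·f₀/(v − v_e) = 2 × 24.1 × 403/312.9 ≈ 62 Hz.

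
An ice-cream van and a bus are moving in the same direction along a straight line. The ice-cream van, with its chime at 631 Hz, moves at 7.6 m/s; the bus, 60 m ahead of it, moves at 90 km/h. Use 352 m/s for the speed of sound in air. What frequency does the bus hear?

90 km/h = 25 m/s.
The bus is ahead, so the ice-cream van is moving toward it while the bus is moving away from the ice-cream van.
With source approaching and observer receding, f' = f · (v − v_o)/(v − v_s).
f' = 631 × (352 − 25)/(352 − 7.6) = 631 × 327/344.4 ≈ 599 Hz.

599 Hz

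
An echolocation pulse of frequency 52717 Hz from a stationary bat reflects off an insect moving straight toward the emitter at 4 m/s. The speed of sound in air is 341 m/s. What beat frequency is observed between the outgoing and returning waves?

1251 Hz

The insect first receives the wave as a moving observer: f₁ = f₀ · (v + u)/v = 52717 × (341 + 4)/341 ≈ 53335 Hz.
The reflection then acts as a moving source: f₂ = f₁ · v/(v − u) ≈ 53968 Hz.
Beat frequency: |f₂ − f₀| = 2u·f₀/(v − u) = 2 × 4 × 52717/337 ≈ 1251 Hz.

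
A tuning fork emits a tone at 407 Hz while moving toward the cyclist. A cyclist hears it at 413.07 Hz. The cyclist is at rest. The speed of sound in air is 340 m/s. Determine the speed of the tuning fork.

f' = f · v/(v − v_s) ⇒ v_s = v · |1 − f/f'|.
v_s = 340 × |1 − 407/413.07| = 340 × 0.01469 ≈ 5.0 m/s.

5.0 m/s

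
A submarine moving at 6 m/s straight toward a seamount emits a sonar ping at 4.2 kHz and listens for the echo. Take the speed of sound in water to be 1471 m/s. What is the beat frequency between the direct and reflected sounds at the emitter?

34.4 Hz

The seamount receives the sound from a moving source: f₁ = f₀ · v/(v − v_e) = 4.2 × 1471/1465 ≈ 4.2172 kHz.
On the return leg the submarine is a moving observer: f₂ = f₁ · (v + v_e)/v = 4.2172 × 1477/1471 ≈ 4.2344 kHz.
Beat against the emitted tone (with f₀ = 4200 Hz): |f₂ − f₀| = 2v_e·f₀/(v − v_e) = 2 × 6 × 4200/1465 ≈ 34.4 Hz.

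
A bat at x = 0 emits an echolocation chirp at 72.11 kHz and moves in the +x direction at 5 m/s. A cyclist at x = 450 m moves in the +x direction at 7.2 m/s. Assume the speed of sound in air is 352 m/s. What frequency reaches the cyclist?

The observer lies on the +x side, so the source is heading toward the observer and the observer is heading away from the source.
General Doppler shift: f' = f · (v − v_o)/(v − v_s).
f' = 72.11 × (352 − 7.2)/(352 − 5) = 72.11 × 344.8/347 ≈ 71.7 kHz.

71.7 kHz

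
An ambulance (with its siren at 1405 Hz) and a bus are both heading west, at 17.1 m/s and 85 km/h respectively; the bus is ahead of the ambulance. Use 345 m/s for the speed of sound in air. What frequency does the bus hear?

85 km/h = 23.61 m/s.
The bus is ahead, so the ambulance is moving toward it while the bus is moving away from the ambulance.
With source approaching and observer receding, f' = f · (v − v_o)/(v − v_s).
f' = 1405 × (345 − 23.61)/(345 − 17.1) = 1405 × 321.39/327.9 ≈ 1377 Hz.

1377 Hz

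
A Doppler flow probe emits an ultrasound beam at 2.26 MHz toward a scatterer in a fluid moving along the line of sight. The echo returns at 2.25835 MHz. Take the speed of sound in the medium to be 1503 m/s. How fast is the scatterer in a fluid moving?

0.55 m/s

Double Doppler shift off a moving reflector: f₂ = f₀ · (v + u)/(v − u) (u > 0 toward emitter).
Rearranging, u = v · (f₂ − f₀)/(f₂ + f₀) = 1503 × -0.00165/4.51835 ≈ -0.55 m/s.
So the scatterer in a fluid is moving at 0.55 m/s away from the emitter.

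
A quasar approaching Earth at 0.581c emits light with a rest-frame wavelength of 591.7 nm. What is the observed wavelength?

Relativistic Doppler for wavelength: λ' = λ₀ · √((1 − β)/(1 + β)).
λ' = 591.7 × √(0.4190/1.5810) = 591.7 × 0.51480 ≈ 304.6 nm.

304.6 nm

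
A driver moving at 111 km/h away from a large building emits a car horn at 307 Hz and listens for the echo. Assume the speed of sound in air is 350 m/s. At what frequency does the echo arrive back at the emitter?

257 Hz

111 km/h = 30.83 m/s.
The large building receives the sound from a moving source: f₁ = f₀ · v/(v + v_e) = 307 × 350/380.83 ≈ 282 Hz.
On the return leg the driver is a moving observer: f₂ = f₁ · (v − v_e)/v = 282 × 319.17/350 ≈ 257 Hz.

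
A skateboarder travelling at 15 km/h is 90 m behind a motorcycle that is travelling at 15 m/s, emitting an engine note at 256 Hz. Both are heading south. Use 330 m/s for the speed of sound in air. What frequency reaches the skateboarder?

15 km/h = 4.167 m/s.
The skateboarder is behind, so the motorcycle is moving away from it while the skateboarder is moving toward the motorcycle.
General Doppler shift: f' = f · (v + v_o)/(v + v_s).
f' = 256 × (330 + 4.167)/(330 + 15) = 256 × 334.17/345 ≈ 248 Hz.

248 Hz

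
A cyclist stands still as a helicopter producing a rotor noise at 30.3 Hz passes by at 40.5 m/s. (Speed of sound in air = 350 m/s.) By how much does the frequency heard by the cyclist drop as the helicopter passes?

7.11 Hz

Approaching: f₁ = f · v/(v − v_s) = 30.3 × 350/309.5 ≈ 34.26 Hz.
Receding: f₂ = f · v/(v + v_s) = 30.3 × 350/390.5 ≈ 27.16 Hz.
Drop: f₁ − f₂ = 2f·v·v_s/(v² − v_s²) = 2 × 30.3 × 350 × 40.5/(350² − 40.5²) ≈ 7.11 Hz.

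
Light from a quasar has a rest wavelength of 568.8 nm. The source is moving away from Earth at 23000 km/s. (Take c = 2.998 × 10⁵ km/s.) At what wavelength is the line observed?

614.2 nm

β = v/c = 23000/299800 = 0.0767.
Relativistic Doppler for wavelength: λ' = λ₀ · √((1 + β)/(1 − β)).
λ' = 568.8 × √(1.0767/0.9233) = 568.8 × 1.07990 ≈ 614.2 nm.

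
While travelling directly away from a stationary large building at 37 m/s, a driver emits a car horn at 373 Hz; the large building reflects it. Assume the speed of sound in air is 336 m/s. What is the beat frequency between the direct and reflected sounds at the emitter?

The large building receives the sound from a moving source: f₁ = f₀ · v/(v + v_e) = 373 × 336/373 ≈ 336.0 Hz.
On the return leg the driver is a moving observer: f₂ = f₁ · (v − v_e)/v = 336.0 × 299/336 ≈ 299.0 Hz.
Beat against the emitted tone: |f₂ − f₀| = 2v_e·f₀/(v + v_e) = 2 × 37 × 373/373 ≈ 74 Hz.

74 Hz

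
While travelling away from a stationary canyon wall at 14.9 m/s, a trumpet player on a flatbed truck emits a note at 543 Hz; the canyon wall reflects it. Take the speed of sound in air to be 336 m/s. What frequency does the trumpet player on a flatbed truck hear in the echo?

The canyon wall receives the sound from a moving source: f₁ = f₀ · v/(v + v_e) = 543 × 336/350.9 ≈ 520 Hz.
On the return leg the trumpet player on a flatbed truck is a moving observer: f₂ = f₁ · (v − v_e)/v = 520 × 321.1/336 ≈ 497 Hz.
Equivalently f₂ = f₀ · (v − v_e)/(v + v_e).

497 Hz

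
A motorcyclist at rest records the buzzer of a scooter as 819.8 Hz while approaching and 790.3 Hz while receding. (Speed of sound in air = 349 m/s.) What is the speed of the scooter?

f₁/f₂ = (v + v_s)/(v − v_s), so v_s = v · (f₁ − f₂)/(f₁ + f₂).
v_s = 349 × (819.8 − 790.3)/(819.8 + 790.3) = 349 × 29.5/1610.1 ≈ 6.4 m/s.

6.4 m/s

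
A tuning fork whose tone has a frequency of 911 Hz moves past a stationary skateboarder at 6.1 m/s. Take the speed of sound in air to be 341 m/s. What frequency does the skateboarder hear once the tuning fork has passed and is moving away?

Receding: f₂ = f · v/(v + v_s) = 911 × 341/347.1 ≈ 895 Hz.

895 Hz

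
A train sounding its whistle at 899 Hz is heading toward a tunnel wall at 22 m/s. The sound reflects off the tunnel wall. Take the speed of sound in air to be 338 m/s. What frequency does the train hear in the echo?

1024 Hz

The tunnel wall receives the sound from a moving source: f₁ = f₀ · v/(v − v_e) = 899 × 338/316 ≈ 962 Hz.
On the return leg the train is a moving observer: f₂ = f₁ · (v + v_e)/v = 962 × 360/338 ≈ 1024 Hz.
Equivalently f₂ = f₀ · (v + v_e)/(v − v_e).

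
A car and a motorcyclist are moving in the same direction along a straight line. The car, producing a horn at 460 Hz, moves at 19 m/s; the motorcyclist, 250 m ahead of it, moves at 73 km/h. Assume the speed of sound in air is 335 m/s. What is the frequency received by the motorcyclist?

73 km/h = 20.28 m/s.
The motorcyclist is ahead, so the car is moving toward it while the motorcyclist is moving away from the car.
With source approaching and observer receding, f' = f · (v − v_o)/(v − v_s).
f' = 460 × (335 − 20.28)/(335 − 19) = 460 × 314.72/316 ≈ 458 Hz.

458 Hz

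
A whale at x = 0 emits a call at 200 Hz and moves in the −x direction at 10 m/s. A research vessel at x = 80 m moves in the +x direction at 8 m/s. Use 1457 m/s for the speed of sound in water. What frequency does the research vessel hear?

The observer lies on the +x side, so the source is heading away from the observer and the observer is heading away from the source.
Both move, so f' = f · (v − v_o)/(v + v_s).
f' = 200 × (1457 − 8)/(1457 + 10) = 200 × 1449/1467 ≈ 198 Hz.

198 Hz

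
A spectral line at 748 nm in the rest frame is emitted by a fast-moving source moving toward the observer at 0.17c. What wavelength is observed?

Relativistic Doppler for wavelength: λ' = λ₀ · √((1 − β)/(1 + β)).
λ' = 748 × √(0.8300/1.1700) = 748 × 0.84226 ≈ 630.0 nm.

630.0 nm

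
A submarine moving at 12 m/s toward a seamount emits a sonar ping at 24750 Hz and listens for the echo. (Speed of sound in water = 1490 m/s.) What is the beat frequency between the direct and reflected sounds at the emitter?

The seamount receives the sound from a moving source: f₁ = f₀ · v/(v − v_e) = 24750 × 1490/1478 ≈ 24951 Hz.
On the return leg the submarine is a moving observer: f₂ = f₁ · (v + v_e)/v = 24951 × 1502/1490 ≈ 25152 Hz.
Equivalently f₂ = f₀ · (v + v_e)/(v − v_e).
Beat against the emitted tone: |f₂ − f₀| = 2v_e·f₀/(v − v_e) = 2 × 12 × 24750/1478 ≈ 402 Hz.

402 Hz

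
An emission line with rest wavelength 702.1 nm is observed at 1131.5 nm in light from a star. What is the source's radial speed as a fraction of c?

0.444

λ'/λ₀ = 1.6116 > 1 (redshift), so the source is receding.
λ'/λ₀ = √((1 + β)/(1 − β)) for a receding source ⇒ β = (r² − 1)/(r² + 1) with r = λ'/λ₀.
β = (2.5972 − 1)/(2.5972 + 1) ≈ 0.444.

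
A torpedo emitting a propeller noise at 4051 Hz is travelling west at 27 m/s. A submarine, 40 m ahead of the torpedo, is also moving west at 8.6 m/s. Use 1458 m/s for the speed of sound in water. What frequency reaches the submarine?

The submarine is ahead, so the torpedo is moving toward it while the submarine is moving away from the torpedo.
With source approaching and observer receding, f' = f · (v − v_o)/(v − v_s).
f' = 4051 × (1458 − 8.6)/(1458 − 27) = 4051 × 1449.4/1431 ≈ 4103 Hz.

4103 Hz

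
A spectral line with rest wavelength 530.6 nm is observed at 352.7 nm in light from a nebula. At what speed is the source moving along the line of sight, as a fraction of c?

λ'/λ₀ = 0.6647 < 1 (blueshift), so the source is approaching.
λ'/λ₀ = √((1 − β)/(1 + β)) for an approaching source ⇒ β = (1 − r²)/(1 + r²) with r = λ'/λ₀.
β = (1 − 0.4419)/(1 + 0.4419) ≈ 0.387.

0.387c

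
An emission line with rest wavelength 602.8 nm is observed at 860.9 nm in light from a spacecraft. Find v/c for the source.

λ'/λ₀ = 1.4282 > 1 (redshift), so the source is receding.
λ'/λ₀ = √((1 + β)/(1 − β)) for a receding source ⇒ β = (r² − 1)/(r² + 1) with r = λ'/λ₀.
β = (2.0397 − 1)/(2.0397 + 1) ≈ 0.342.

0.342c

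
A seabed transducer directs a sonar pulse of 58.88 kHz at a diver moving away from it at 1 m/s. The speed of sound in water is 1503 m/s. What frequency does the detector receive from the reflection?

At the diver (a moving observer), f₁ = f₀ · (v − u)/v = 58.88 × 1502/1503 ≈ 58.8 kHz.
The reflection then acts as a moving source: f₂ = f₁ · v/(v + u) ≈ 58.8 kHz.
Equivalently f₂ = f₀ · (v − u)/(v + u).

58.8 kHz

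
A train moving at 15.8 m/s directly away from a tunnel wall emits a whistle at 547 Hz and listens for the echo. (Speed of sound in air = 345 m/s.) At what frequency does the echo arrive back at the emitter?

The tunnel wall receives the sound from a moving source: f₁ = f₀ · v/(v + v_e) = 547 × 345/360.8 ≈ 523 Hz.
On the return leg the train is a moving observer: f₂ = f₁ · (v − v_e)/v = 523 × 329.2/345 ≈ 499 Hz.

499 Hz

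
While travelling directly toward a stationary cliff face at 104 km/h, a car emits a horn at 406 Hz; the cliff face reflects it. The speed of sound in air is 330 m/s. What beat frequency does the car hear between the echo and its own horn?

104 km/h = 28.89 m/s.
The cliff face receives the sound from a moving source: f₁ = f₀ · v/(v − v_e) = 406 × 330/301.11 ≈ 445.0 Hz.
On the return leg the car is a moving observer: f₂ = f₁ · (v + v_e)/v = 445.0 × 358.89/330 ≈ 483.9 Hz.
Beat against the emitted tone: |f₂ − f₀| = 2v_e·f₀/(v − v_e) = 2 × 28.89 × 406/301.11 ≈ 78 Hz.

78 Hz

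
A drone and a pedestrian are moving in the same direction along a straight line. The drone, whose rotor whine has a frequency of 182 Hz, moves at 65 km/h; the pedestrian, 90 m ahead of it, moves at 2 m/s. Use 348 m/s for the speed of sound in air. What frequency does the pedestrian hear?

191 Hz

65 km/h = 18.06 m/s.
The pedestrian is ahead, so the drone is moving toward it while the pedestrian is moving away from the drone.
General Doppler shift: f' = f · (v − v_o)/(v − v_s).
f' = 182 × (348 − 2)/(348 − 18.06) = 182 × 346/329.94 ≈ 191 Hz.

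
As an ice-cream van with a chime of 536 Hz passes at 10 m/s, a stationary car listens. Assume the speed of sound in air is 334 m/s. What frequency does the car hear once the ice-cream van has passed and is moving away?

Receding: f₂ = f · v/(v + v_s) = 536 × 334/344 ≈ 520 Hz.

520 Hz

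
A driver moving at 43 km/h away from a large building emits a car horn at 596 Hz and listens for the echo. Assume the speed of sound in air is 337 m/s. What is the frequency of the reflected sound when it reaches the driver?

43 km/h = 11.94 m/s.
The large building receives the sound from a moving source: f₁ = f₀ · v/(v + v_e) = 596 × 337/348.94 ≈ 576 Hz.
On the return leg the driver is a moving observer: f₂ = f₁ · (v − v_e)/v = 576 × 325.06/337 ≈ 555 Hz.

555 Hz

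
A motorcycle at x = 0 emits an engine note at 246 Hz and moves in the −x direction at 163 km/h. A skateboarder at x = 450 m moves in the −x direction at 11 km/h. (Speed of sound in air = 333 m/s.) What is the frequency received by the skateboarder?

163 km/h = 45.28 m/s; 11 km/h = 3.056 m/s.
The observer lies on the +x side, so the source is heading away from the observer and the observer is heading toward the source.
General Doppler shift: f' = f · (v + v_o)/(v + v_s).
f' = 246 × (333 + 3.056)/(333 + 45.28) = 246 × 336.06/378.28 ≈ 219 Hz.

219 Hz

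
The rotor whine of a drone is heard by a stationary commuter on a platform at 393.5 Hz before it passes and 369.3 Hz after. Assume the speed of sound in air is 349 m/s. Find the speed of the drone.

f₁/f₂ = (v + v_s)/(v − v_s), so v_s = v · (f₁ − f₂)/(f₁ + f₂).
v_s = 349 × (393.5 − 369.3)/(393.5 + 369.3) = 349 × 24.2/762.8 ≈ 11.1 m/s.

11.1 m/s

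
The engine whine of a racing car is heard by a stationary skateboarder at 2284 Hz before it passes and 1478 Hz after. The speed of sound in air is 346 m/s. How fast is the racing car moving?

74 m/s

f₁/f₂ = (v + v_s)/(v − v_s), so v_s = v · (f₁ − f₂)/(f₁ + f₂).
v_s = 346 × (2284 − 1478)/(2284 + 1478) = 346 × 806/3762 ≈ 74 m/s.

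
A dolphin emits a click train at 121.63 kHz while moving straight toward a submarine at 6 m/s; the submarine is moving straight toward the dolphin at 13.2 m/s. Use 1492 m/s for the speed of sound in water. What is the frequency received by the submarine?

123.2 kHz

General Doppler shift: f' = f · (v + v_o)/(v − v_s).
f' = 121.63 × (1492 + 13.2)/(1492 − 6) = 121.63 × 1505.2/1486 ≈ 123.2 kHz.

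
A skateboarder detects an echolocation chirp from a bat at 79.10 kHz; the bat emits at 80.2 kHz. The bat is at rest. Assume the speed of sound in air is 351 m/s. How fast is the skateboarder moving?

f' < f, so the skateboarder is receding.
f' = f · (v − v_o)/v ⇒ v_o = v · |f'/f − 1|.
v_o = 351 × |79.10/80.2 − 1| = 351 × 0.01372 ≈ 4.8 m/s.

4.8 m/s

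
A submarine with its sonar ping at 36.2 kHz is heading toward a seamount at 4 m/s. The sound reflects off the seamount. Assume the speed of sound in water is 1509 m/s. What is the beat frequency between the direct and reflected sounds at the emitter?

The seamount receives the sound from a moving source: f₁ = f₀ · v/(v − v_e) = 36.2 × 1509/1505 ≈ 36.2962 kHz.
On the return leg the submarine is a moving observer: f₂ = f₁ · (v + v_e)/v = 36.2962 × 1513/1509 ≈ 36.3924 kHz.
Beat against the emitted tone (with f₀ = 36200 Hz): |f₂ − f₀| = 2v_e·f₀/(v − v_e) = 2 × 4 × 36200/1505 ≈ 192 Hz.

192 Hz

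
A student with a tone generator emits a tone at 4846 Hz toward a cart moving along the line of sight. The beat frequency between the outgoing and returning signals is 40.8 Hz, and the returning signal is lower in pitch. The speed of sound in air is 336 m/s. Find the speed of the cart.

1.42 m/s

Double Doppler shift off a moving reflector: f₂ = f₀ · (v + u)/(v − u) (u > 0 toward emitter).
Returning signal is lower, so f₂ = f₀ − Δf = 4846 − 40.8 = 4805.2 Hz.
Rearranging, u = v · (f₂ − f₀)/(f₂ + f₀) = 336 × -40.8/9651.2 ≈ -1.42 m/s.
So the cart is moving at 1.42 m/s away from the emitter.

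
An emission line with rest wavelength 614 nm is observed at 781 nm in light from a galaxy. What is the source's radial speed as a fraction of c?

0.236

λ'/λ₀ = 1.2720 > 1 (redshift), so the source is receding.
λ'/λ₀ = √((1 + β)/(1 − β)) for a receding source ⇒ β = (r² − 1)/(r² + 1) with r = λ'/λ₀.
β = (1.6180 − 1)/(1.6180 + 1) ≈ 0.236.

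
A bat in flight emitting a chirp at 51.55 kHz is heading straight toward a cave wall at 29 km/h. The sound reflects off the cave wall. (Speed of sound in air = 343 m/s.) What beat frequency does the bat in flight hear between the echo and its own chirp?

29 km/h = 8.056 m/s.
The cave wall receives the sound from a moving source: f₁ = f₀ · v/(v − v_e) = 51.55 × 343/334.94 ≈ 52.79 kHz.
On the return leg the bat in flight is a moving observer: f₂ = f₁ · (v + v_e)/v = 52.79 × 351.06/343 ≈ 54.03 kHz.
Beat against the emitted tone (with f₀ = 51550 Hz): |f₂ − f₀| = 2v_e·f₀/(v − v_e) = 2 × 8.056 × 51550/334.94 ≈ 2480 Hz.

2480 Hz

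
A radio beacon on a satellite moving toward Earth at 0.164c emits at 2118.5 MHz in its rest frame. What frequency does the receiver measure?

Relativistic Doppler for frequency: f' = f₀ · √((1 + β)/(1 − β)).
f' = 2118.5 × √(1.1640/0.8360) = 2118.5 × 1.17998 ≈ 2499.8 MHz.

2499.8 MHz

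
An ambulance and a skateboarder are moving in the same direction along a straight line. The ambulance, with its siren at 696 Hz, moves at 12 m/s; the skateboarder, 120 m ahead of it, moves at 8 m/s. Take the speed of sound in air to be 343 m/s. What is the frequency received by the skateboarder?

The skateboarder is ahead, so the ambulance is moving toward it while the skateboarder is moving away from the ambulance.
Both move, so f' = f · (v − v_o)/(v − v_s).
f' = 696 × (343 − 8)/(343 − 12) = 696 × 335/331 ≈ 704 Hz.

704 Hz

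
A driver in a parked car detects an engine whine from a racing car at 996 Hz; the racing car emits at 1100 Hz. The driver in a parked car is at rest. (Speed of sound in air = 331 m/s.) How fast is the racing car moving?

f' < f, so the racing car is receding.
f' = f · v/(v + v_s) ⇒ v_s = v · |1 − f/f'|.
v_s = 331 × |1 − 1100/996| = 331 × 0.1044 ≈ 35 m/s.

35 m/s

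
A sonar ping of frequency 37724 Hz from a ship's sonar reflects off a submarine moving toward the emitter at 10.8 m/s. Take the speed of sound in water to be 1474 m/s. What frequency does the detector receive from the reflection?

At the submarine (a moving observer), f₁ = f₀ · (v + u)/v = 37724 × 1484.8/1474 ≈ 38000 Hz.
On reflection it acts as a source moving toward the stationary detector: f₂ = f₁ · v/(v − u) = 38000 × 1474/1463.2 ≈ 38281 Hz.
Equivalently f₂ = f₀ · (v + u)/(v − u).

38281 Hz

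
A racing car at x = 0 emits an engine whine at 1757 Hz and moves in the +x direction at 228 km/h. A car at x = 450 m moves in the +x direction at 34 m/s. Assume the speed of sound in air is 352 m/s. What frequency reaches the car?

1936 Hz

228 km/h = 63.33 m/s.
The observer lies on the +x side, so the source is heading toward the observer and the observer is heading away from the source.
General Doppler shift: f' = f · (v − v_o)/(v − v_s).
f' = 1757 × (352 − 34)/(352 − 63.33) = 1757 × 318/288.67 ≈ 1936 Hz.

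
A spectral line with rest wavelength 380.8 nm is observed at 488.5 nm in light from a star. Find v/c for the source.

λ'/λ₀ = 1.2828 > 1 (redshift), so the source is receding.
λ'/λ₀ = √((1 + β)/(1 − β)) for a receding source ⇒ β = (r² − 1)/(r² + 1) with r = λ'/λ₀.
β = (1.6456 − 1)/(1.6456 + 1) ≈ 0.244.

0.244c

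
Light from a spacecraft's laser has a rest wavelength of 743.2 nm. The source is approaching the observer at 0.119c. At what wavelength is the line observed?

Relativistic Doppler for wavelength: λ' = λ₀ · √((1 − β)/(1 + β)).
λ' = 743.2 × √(0.8810/1.1190) = 743.2 × 0.88730 ≈ 659.4 nm.

659.4 nm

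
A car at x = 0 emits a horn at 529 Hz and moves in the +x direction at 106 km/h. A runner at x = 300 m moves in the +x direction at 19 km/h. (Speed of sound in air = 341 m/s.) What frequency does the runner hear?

106 km/h = 29.44 m/s; 19 km/h = 5.278 m/s.
The observer lies on the +x side, so the source is heading toward the observer and the observer is heading away from the source.
General Doppler shift: f' = f · (v − v_o)/(v − v_s).
f' = 529 × (341 − 5.278)/(341 − 29.44) = 529 × 335.72/311.56 ≈ 570 Hz.

570 Hz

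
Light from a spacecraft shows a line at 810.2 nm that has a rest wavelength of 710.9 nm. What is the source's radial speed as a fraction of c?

0.130c

λ'/λ₀ = 1.1397 > 1 (redshift), so the source is receding.
λ'/λ₀ = √((1 + β)/(1 − β)) for a receding source ⇒ β = (r² − 1)/(r² + 1) with r = λ'/λ₀.
β = (1.2989 − 1)/(1.2989 + 1) ≈ 0.130.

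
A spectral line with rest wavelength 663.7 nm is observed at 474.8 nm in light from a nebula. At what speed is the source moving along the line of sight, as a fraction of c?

0.323c

λ'/λ₀ = 0.7154 < 1 (blueshift), so the source is approaching.
λ'/λ₀ = √((1 − β)/(1 + β)) for an approaching source ⇒ β = (1 − r²)/(1 + r²) with r = λ'/λ₀.
β = (1 − 0.5118)/(1 + 0.5118) ≈ 0.323.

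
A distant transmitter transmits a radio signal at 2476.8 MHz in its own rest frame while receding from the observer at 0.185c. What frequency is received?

2054.0 MHz

Relativistic Doppler for frequency: f' = f₀ · √((1 − β)/(1 + β)).
f' = 2476.8 × √(0.8150/1.1850) = 2476.8 × 0.82932 ≈ 2054.0 MHz.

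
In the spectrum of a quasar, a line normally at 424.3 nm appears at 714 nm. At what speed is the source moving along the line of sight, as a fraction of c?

0.478c

λ'/λ₀ = 1.6828 > 1 (redshift), so the source is receding.
λ'/λ₀ = √((1 + β)/(1 − β)) for a receding source ⇒ β = (r² − 1)/(r² + 1) with r = λ'/λ₀.
β = (2.8317 − 1)/(2.8317 + 1) ≈ 0.478.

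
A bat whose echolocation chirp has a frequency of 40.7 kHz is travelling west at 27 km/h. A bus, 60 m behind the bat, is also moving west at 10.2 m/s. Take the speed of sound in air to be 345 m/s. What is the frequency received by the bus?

27 km/h = 7.5 m/s.
The bus is behind, so the bat is moving away from it while the bus is moving toward the bat.
Both move, so f' = f · (v + v_o)/(v + v_s).
f' = 40.7 × (345 + 10.2)/(345 + 7.5) = 40.7 × 355.2/352.5 ≈ 41.0 kHz.

41.0 kHz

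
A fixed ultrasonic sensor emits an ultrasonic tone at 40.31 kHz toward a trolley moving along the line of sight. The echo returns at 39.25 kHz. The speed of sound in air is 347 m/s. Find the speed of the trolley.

Double Doppler shift off a moving reflector: f₂ = f₀ · (v + u)/(v − u) (u > 0 toward emitter).
Rearranging, u = v · (f₂ − f₀)/(f₂ + f₀) = 347 × -1.06/79.56 ≈ -4.6 m/s.
So the trolley is moving at 4.6 m/s away from the emitter.

4.6 m/s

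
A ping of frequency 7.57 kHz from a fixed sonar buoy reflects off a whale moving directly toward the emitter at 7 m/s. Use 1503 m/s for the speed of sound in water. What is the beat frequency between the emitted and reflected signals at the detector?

71 Hz

At the whale (a moving observer), f₁ = f₀ · (v + u)/v = 7.57 × 1510/1503 ≈ 7.6053 kHz.
The reflection then acts as a moving source: f₂ = f₁ · v/(v − u) ≈ 7.6408 kHz.
Beat frequency (with f₀ = 7570 Hz): |f₂ − f₀| = 2u·f₀/(v − u) = 2 × 7 × 7570/1496 ≈ 71 Hz.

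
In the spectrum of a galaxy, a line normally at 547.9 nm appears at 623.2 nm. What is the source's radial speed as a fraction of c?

0.128c

λ'/λ₀ = 1.1374 > 1 (redshift), so the source is receding.
λ'/λ₀ = √((1 + β)/(1 − β)) for a receding source ⇒ β = (r² − 1)/(r² + 1) with r = λ'/λ₀.
β = (1.2938 − 1)/(1.2938 + 1) ≈ 0.128.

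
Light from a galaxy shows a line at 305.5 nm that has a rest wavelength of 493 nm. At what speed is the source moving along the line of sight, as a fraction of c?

0.445

λ'/λ₀ = 0.6197 < 1 (blueshift), so the source is approaching.
λ'/λ₀ = √((1 − β)/(1 + β)) for an approaching source ⇒ β = (1 − r²)/(1 + r²) with r = λ'/λ₀.
β = (1 − 0.3840)/(1 + 0.3840) ≈ 0.445.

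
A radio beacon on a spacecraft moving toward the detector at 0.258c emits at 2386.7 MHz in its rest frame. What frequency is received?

3107.7 MHz

Relativistic Doppler for frequency: f' = f₀ · √((1 + β)/(1 − β)).
f' = 2386.7 × √(1.2580/0.7420) = 2386.7 × 1.30208 ≈ 3107.7 MHz.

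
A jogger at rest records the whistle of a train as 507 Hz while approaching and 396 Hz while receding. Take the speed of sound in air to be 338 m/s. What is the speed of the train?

f₁/f₂ = (v + v_s)/(v − v_s), so v_s = v · (f₁ − f₂)/(f₁ + f₂).
v_s = 338 × (507 − 396)/(507 + 396) = 338 × 111/903 ≈ 42 m/s.

42 m/s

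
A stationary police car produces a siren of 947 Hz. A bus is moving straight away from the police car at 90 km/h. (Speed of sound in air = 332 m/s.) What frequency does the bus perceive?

876 Hz

90 km/h = 25 m/s.
Moving observer, stationary source: f' = f · (v − v_o)/v.
f' = 947 × (332 − 25)/332 = 947 × 307/332 ≈ 876 Hz.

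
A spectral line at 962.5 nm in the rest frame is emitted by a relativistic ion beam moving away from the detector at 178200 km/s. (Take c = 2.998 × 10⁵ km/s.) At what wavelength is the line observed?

β = v/c = 178200/299800 = 0.5944.
Relativistic Doppler for wavelength: λ' = λ₀ · √((1 + β)/(1 − β)).
λ' = 962.5 × √(1.5944/0.4056) = 962.5 × 1.98266 ≈ 1908.3 nm.

1908.3 nm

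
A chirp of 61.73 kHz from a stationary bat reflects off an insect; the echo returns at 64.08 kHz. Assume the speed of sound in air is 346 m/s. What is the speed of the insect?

6.5 m/s

Double Doppler shift off a moving reflector: f₂ = f₀ · (v + u)/(v − u) (u > 0 toward emitter).
Rearranging, u = v · (f₂ − f₀)/(f₂ + f₀) = 346 × 2.35/125.81 ≈ 6.5 m/s.
So the insect is moving at 6.5 m/s toward the emitter.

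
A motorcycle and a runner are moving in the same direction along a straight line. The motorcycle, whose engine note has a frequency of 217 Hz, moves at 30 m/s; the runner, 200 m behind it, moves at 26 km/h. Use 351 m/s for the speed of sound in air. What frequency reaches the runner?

204 Hz

26 km/h = 7.222 m/s.
The runner is behind, so the motorcycle is moving away from it while the runner is moving toward the motorcycle.
Both move, so f' = f · (v + v_o)/(v + v_s).
f' = 217 × (351 + 7.222)/(351 + 30) = 217 × 358.22/381 ≈ 204 Hz.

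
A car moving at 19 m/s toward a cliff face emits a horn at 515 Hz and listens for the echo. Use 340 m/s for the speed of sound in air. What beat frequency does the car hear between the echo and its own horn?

The cliff face receives the sound from a moving source: f₁ = f₀ · v/(v − v_e) = 515 × 340/321 ≈ 545.5 Hz.
On the return leg the car is a moving observer: f₂ = f₁ · (v + v_e)/v = 545.5 × 359/340 ≈ 576.0 Hz.
Beat against the emitted tone: |f₂ − f₀| = 2v_e·f₀/(v − v_e) = 2 × 19 × 515/321 ≈ 61 Hz.

61 Hz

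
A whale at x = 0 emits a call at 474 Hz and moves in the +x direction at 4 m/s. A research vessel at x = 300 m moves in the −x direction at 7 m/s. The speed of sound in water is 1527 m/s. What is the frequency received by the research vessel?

477 Hz

The observer lies on the +x side, so the source is heading toward the observer and the observer is heading toward the source.
With source approaching and observer approaching, f' = f · (v + v_o)/(v − v_s).
f' = 474 × (1527 + 7)/(1527 − 4) = 474 × 1534/1523 ≈ 477 Hz.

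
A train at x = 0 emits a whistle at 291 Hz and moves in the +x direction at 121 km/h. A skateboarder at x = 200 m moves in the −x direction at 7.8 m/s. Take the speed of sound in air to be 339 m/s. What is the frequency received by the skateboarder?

121 km/h = 33.61 m/s.
The observer lies on the +x side, so the source is heading toward the observer and the observer is heading toward the source.
Both move, so f' = f · (v + v_o)/(v − v_s).
f' = 291 × (339 + 7.8)/(339 − 33.61) = 291 × 346.8/305.39 ≈ 330 Hz.

330 Hz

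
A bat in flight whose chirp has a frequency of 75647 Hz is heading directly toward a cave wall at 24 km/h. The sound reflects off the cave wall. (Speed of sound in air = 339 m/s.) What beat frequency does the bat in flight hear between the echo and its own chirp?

3035 Hz

24 km/h = 6.667 m/s.
The cave wall receives the sound from a moving source: f₁ = f₀ · v/(v − v_e) = 75647 × 339/332.33 ≈ 77164 Hz.
On the return leg the bat in flight is a moving observer: f₂ = f₁ · (v + v_e)/v = 77164 × 345.67/339 ≈ 78682 Hz.
Equivalently f₂ = f₀ · (v + v_e)/(v − v_e).
Beat against the emitted tone: |f₂ − f₀| = 2v_e·f₀/(v − v_e) = 2 × 6.667 × 75647/332.33 ≈ 3035 Hz.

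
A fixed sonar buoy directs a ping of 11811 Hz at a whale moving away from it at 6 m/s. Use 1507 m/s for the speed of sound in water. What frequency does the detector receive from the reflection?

11717 Hz

At the whale (a moving observer), f₁ = f₀ · (v − u)/v = 11811 × 1501/1507 ≈ 11764 Hz.
On reflection it acts as a source moving away from the stationary detector: f₂ = f₁ · v/(v + u) = 11764 × 1507/1513 ≈ 11717 Hz.
Equivalently f₂ = f₀ · (v − u)/(v + u).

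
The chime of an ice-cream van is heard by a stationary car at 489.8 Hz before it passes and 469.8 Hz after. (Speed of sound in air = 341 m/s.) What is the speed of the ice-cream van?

7.1 m/s

f₁/f₂ = (v + v_s)/(v − v_s), so v_s = v · (f₁ − f₂)/(f₁ + f₂).
v_s = 341 × (489.8 − 469.8)/(489.8 + 469.8) = 341 × 20.0/959.6 ≈ 7.1 m/s.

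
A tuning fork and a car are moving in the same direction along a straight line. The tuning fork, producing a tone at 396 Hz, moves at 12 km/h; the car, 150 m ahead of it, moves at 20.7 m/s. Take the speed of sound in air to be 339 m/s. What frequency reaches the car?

376 Hz

12 km/h = 3.333 m/s.
The car is ahead, so the tuning fork is moving toward it while the car is moving away from the tuning fork.
General Doppler shift: f' = f · (v − v_o)/(v − v_s).
f' = 396 × (339 − 20.7)/(339 − 3.333) = 396 × 318.3/335.67 ≈ 376 Hz.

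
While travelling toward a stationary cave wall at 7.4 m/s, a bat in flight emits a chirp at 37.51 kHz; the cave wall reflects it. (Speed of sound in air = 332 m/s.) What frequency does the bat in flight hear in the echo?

The cave wall receives the sound from a moving source: f₁ = f₀ · v/(v − v_e) = 37.51 × 332/324.6 ≈ 38.4 kHz.
On the return leg the bat in flight is a moving observer: f₂ = f₁ · (v + v_e)/v = 38.4 × 339.4/332 ≈ 39.2 kHz.

39.2 kHz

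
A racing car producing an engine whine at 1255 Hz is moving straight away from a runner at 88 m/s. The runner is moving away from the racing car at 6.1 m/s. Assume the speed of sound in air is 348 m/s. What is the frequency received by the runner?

984 Hz

With source receding and observer receding, f' = f · (v − v_o)/(v + v_s).
f' = 1255 × (348 − 6.1)/(348 + 88) = 1255 × 341.9/436 ≈ 984 Hz.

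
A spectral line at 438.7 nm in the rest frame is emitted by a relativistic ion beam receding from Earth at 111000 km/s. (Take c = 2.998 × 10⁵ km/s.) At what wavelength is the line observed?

647.1 nm

β = v/c = 111000/299800 = 0.3702.
Relativistic Doppler for wavelength: λ' = λ₀ · √((1 + β)/(1 − β)).
λ' = 438.7 × √(1.3702/0.6298) = 438.7 × 1.47508 ≈ 647.1 nm.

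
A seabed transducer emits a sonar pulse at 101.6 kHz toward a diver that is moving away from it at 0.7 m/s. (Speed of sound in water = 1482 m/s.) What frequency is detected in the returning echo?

101.5 kHz

At the diver (a moving observer), f₁ = f₀ · (v − u)/v = 101.6 × 1481.3/1482 ≈ 101.6 kHz.
The reflection then acts as a moving source: f₂ = f₁ · v/(v + u) ≈ 101.5 kHz.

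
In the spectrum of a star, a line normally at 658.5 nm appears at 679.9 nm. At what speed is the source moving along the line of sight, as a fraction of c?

0.032c

λ'/λ₀ = 1.0325 > 1 (redshift), so the source is receding.
λ'/λ₀ = √((1 + β)/(1 − β)) for a receding source ⇒ β = (r² − 1)/(r² + 1) with r = λ'/λ₀.
β = (1.0661 − 1)/(1.0661 + 1) ≈ 0.032.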